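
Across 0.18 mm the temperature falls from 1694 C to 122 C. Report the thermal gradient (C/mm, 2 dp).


G = (1694-122)/0.18 = 8733.33 C/mm


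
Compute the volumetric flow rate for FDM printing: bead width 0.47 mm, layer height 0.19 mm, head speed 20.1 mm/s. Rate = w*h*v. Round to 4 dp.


Rate = 0.47 * 0.19 * 20.1 = 1.7949 mm^3/s


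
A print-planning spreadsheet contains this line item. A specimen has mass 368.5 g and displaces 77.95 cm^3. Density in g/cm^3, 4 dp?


rho = 368.5 / 77.95 = 4.7274 g/cm^3


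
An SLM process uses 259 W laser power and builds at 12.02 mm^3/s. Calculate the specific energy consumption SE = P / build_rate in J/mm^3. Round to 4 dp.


SE = 259 / 12.02 = 21.5474 J/mm^3


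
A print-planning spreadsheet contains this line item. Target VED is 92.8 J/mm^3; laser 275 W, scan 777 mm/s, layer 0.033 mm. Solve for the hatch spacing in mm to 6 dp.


h = 275 / (92.8*777*0.033) = 0.115571 mm


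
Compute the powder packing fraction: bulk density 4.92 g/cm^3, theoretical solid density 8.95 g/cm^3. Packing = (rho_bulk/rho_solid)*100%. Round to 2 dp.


Packing = (4.92/8.95)*100 = 54.97 %


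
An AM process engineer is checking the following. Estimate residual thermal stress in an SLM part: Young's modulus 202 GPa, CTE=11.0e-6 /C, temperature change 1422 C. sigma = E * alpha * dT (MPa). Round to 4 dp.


sigma = 202*1000 * 11.0e-6 * 1422 = 3159.684 MPa


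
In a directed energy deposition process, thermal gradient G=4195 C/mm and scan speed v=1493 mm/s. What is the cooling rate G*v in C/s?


CR = 4195 * 1493 = 6263135 C/s


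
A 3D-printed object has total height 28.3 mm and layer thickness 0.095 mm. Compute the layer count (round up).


Layers = ceil(28.3/0.095) = 298


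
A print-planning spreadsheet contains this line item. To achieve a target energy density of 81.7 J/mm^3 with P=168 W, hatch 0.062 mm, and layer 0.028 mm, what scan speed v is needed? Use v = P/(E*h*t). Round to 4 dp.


v = 168 / (81.7*0.062*0.028) = 1184.5067 mm/s


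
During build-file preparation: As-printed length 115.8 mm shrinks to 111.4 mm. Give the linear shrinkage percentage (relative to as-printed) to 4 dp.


Shrinkage = ((115.8-111.4)/115.8)*100 = 3.7997 %


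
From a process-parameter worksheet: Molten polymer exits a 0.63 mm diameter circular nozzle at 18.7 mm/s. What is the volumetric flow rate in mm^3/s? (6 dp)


A = pi*(0.63/2)^2 = 0.31172453 mm^2
Q = 0.31172453 * 18.7 = 5.829249 mm^3/s


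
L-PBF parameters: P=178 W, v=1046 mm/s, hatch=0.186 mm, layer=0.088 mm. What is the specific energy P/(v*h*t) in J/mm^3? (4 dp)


Build rate = 1046 * 0.186 * 0.088 = 17.120928 mm^3/s
SE = 178 / 17.120928 = 10.3966 J/mm^3


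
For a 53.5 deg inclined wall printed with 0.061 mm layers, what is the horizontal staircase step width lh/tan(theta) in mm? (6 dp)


step = 0.061 / tan(53.5) = 0.045138 mm


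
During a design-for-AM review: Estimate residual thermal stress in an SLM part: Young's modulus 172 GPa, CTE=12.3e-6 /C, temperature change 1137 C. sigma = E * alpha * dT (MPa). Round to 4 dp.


sigma = 172*1000 * 12.3e-6 * 1137 = 2405.4372 MPa


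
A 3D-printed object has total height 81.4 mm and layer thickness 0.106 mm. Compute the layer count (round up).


Layers = ceil(81.4/0.106) = 768


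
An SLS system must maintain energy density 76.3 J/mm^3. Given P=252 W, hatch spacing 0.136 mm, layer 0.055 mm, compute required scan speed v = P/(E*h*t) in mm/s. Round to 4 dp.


v = 252 / (76.3*0.136*0.055) = 441.5444 mm/s


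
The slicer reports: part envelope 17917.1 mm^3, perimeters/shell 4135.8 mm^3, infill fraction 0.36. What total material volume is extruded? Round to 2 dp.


V_infill = (17917.1 - 4135.8) * 0.36 = 4961.27
V_total = 4135.8 + 4961.27 = 9097.07 mm^3


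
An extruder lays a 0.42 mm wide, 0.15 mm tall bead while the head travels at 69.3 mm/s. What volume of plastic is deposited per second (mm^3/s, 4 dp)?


Rate = 0.42 * 0.15 * 69.3 = 4.3659 mm^3/s


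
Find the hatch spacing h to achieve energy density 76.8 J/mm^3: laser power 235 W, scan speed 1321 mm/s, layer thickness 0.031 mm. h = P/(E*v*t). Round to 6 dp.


h = 235 / (76.8*1321*0.031) = 0.074721 mm


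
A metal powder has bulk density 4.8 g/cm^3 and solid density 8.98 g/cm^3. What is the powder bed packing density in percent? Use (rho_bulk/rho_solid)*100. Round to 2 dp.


Packing = (4.8/8.98)*100 = 53.45 %


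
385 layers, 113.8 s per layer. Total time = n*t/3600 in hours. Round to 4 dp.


t = 385 * 113.8 / 3600 = 12.1703 hrs


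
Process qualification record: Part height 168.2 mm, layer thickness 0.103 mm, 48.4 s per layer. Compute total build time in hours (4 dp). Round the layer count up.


Layers = ceil(168.2/0.103) = 1634
t = 1634 * 48.4 / 3600 = 21.9682 hrs


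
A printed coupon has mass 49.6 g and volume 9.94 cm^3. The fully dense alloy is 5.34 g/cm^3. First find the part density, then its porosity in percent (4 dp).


rho_part = 49.6 / 9.94 = 4.98993964 g/cm^3
Porosity = (1 - 4.98993964/5.34)*100 = 6.5554 %


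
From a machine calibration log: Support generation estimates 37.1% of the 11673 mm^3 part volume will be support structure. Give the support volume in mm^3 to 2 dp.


V_support = 11673 * 0.371 = 4330.68 mm^3


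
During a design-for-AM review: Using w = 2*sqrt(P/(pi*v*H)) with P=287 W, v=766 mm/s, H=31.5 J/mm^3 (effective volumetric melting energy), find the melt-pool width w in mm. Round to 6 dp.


w = 2*sqrt(287/(pi*766*31.5)) = 0.123063 mm


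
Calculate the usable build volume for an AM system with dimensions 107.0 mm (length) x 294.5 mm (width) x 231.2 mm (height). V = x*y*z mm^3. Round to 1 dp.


V = 107.0 * 294.5 * 231.2 = 7285458.8 mm^3


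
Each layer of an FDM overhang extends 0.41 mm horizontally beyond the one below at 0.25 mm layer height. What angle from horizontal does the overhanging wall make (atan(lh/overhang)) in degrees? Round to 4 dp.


angle = atan(0.25/0.41) = 31.373 degrees


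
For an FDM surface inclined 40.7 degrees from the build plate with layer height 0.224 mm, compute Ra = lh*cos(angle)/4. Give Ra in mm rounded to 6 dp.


Ra = 0.224 * cos(40.7) / 4 = 0.042456 mm


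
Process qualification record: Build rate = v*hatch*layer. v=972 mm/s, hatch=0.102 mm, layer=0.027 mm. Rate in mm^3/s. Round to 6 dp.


Rate = 972 * 0.102 * 0.027 = 2.676888 mm^3/s


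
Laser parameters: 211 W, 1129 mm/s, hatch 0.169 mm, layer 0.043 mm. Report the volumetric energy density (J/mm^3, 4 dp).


E = 211 / (1129*0.169*0.043) = 25.7178 J/mm^3


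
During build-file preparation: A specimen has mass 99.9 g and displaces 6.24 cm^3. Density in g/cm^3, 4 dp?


rho = 99.9 / 6.24 = 16.0096 g/cm^3


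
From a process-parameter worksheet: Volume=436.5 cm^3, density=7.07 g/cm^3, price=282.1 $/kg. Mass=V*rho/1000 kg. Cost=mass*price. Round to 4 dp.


Mass = 436.5*7.07/1000 = 3.086055 kg
Cost = 3.086055 * 282.1 = 870.5761 $


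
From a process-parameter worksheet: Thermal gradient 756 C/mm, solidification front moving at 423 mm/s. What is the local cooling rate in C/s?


CR = 756 * 423 = 319788 C/s


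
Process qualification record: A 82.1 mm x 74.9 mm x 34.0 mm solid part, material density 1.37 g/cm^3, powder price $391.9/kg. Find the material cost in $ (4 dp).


V = 82.1 * 74.9 * 34.0 = 209075.86 mm^3 = 209.07586 cm^3
Mass = 209.07586 * 1.37 / 1000 = 0.28643393 kg
Cost = 0.28643393 * 391.9 = 112.2535 $


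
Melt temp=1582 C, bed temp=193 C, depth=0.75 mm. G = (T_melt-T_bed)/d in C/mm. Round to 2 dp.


G = (1582-193)/0.75 = 1852.0 C/mm


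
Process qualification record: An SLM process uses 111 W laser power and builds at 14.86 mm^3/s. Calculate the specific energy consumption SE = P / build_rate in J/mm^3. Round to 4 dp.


SE = 111 / 14.86 = 7.4697 J/mm^3


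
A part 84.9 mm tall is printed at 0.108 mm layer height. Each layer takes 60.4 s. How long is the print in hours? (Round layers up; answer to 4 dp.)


Layers = ceil(84.9/0.108) = 787
t = 787 * 60.4 / 3600 = 13.2041 hrs


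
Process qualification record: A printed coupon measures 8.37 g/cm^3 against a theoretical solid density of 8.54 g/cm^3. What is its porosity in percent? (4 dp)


Porosity = (1-8.37/8.54)*100 = 1.9906 %


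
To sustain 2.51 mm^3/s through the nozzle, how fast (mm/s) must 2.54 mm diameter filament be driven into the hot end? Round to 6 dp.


A = pi*(2.54/2)^2 = 5.067075
v = 2.51 / 5.067075 = 0.495355 mm/s


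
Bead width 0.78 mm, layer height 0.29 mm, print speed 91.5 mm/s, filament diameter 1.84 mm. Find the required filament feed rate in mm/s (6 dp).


Q = 0.78 * 0.29 * 91.5 = 20.6973 mm^3/s
A_fil = pi*(1.84/2)^2 = 2.65904402 mm^2
v_feed = 20.6973 / 2.65904402 = 7.783737 mm/s


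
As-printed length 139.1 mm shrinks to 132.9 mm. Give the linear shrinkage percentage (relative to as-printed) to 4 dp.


Shrinkage = ((139.1-132.9)/139.1)*100 = 4.4572 %


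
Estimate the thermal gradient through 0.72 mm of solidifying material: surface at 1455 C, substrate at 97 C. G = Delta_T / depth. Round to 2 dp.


G = (1455-97)/0.72 = 1886.11 C/mm


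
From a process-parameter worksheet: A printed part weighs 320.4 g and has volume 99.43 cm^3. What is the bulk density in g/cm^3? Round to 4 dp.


rho = 320.4 / 99.43 = 3.2224 g/cm^3


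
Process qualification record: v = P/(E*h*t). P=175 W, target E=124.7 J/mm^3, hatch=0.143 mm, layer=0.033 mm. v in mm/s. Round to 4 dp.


v = 175 / (124.7*0.143*0.033) = 297.3868 mm/s


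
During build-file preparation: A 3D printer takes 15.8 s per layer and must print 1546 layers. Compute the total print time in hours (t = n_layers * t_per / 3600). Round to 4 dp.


t = 1546 * 15.8 / 3600 = 6.7852 hrs


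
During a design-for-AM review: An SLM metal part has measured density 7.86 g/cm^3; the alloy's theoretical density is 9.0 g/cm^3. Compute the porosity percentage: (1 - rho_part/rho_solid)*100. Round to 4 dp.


Porosity = (1-7.86/9.0)*100 = 12.6667 %


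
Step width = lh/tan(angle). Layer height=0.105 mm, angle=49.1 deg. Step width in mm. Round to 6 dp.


step = 0.105 / tan(49.1) = 0.090954 mm


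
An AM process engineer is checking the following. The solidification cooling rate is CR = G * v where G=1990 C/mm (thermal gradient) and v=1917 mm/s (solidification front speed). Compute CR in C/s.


CR = 1990 * 1917 = 3814830 C/s


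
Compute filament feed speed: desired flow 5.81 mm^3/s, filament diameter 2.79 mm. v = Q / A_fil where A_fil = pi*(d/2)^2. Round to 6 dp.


A = pi*(2.79/2)^2 = 6.113618
v = 5.81 / 6.113618 = 0.950337 mm/s


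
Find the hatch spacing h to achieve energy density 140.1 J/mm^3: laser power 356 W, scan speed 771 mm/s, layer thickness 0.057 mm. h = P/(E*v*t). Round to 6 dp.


h = 356 / (140.1*771*0.057) = 0.057821 mm


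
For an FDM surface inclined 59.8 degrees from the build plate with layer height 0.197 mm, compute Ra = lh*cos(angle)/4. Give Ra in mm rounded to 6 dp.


Ra = 0.197 * cos(59.8) / 4 = 0.024774 mm


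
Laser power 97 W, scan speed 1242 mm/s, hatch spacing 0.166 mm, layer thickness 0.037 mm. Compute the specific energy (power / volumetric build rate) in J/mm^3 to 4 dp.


Build rate = 1242 * 0.166 * 0.037 = 7.628364 mm^3/s
SE = 97 / 7.628364 = 12.7157 J/mm^3


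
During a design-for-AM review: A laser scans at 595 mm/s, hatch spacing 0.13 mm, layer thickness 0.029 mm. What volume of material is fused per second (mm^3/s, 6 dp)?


Rate = 595 * 0.13 * 0.029 = 2.24315 mm^3/s


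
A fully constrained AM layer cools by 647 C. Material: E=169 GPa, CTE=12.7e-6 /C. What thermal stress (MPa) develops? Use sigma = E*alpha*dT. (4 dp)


sigma = 169*1000 * 12.7e-6 * 647 = 1388.6561 MPa


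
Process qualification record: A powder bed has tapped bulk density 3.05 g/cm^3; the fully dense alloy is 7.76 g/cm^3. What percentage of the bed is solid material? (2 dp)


Packing = (3.05/7.76)*100 = 39.3 %


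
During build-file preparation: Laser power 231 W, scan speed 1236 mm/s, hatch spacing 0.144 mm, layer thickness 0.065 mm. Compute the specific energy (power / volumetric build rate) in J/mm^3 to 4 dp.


Build rate = 1236 * 0.144 * 0.065 = 11.56896 mm^3/s
SE = 231 / 11.56896 = 19.9672 J/mm^3


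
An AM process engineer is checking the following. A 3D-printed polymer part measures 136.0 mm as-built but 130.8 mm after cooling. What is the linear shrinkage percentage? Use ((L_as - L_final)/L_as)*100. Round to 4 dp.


Shrinkage = ((136.0-130.8)/136.0)*100 = 3.8235 %


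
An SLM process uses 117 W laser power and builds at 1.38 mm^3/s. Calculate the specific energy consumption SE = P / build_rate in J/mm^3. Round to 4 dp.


SE = 117 / 1.38 = 84.7826 J/mm^3


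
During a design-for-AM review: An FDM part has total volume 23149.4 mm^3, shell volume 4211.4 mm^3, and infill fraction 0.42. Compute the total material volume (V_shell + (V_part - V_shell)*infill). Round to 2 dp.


V_infill = (23149.4 - 4211.4) * 0.42 = 7953.96
V_total = 4211.4 + 7953.96 = 12165.36 mm^3


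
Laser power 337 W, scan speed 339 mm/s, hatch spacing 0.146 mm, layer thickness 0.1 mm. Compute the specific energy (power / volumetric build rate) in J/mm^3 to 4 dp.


Build rate = 339 * 0.146 * 0.1 = 4.9494 mm^3/s
SE = 337 / 4.9494 = 68.0891 J/mm^3


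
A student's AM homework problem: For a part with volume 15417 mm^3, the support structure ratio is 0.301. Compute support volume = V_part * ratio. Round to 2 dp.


V_support = 15417 * 0.301 = 4640.52 mm^3


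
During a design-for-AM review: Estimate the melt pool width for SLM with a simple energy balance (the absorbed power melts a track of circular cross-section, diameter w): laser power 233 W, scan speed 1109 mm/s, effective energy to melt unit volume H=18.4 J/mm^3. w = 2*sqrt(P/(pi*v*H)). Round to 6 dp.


w = 2*sqrt(233/(pi*1109*18.4)) = 0.120575 mm


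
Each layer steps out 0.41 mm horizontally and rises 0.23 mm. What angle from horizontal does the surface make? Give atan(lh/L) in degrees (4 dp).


angle = atan(0.23/0.41) = 29.2914 degrees


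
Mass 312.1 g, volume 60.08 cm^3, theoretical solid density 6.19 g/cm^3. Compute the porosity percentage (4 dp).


rho_part = 312.1 / 60.08 = 5.19474035 g/cm^3
Porosity = (1 - 5.19474035/6.19)*100 = 16.0785 %


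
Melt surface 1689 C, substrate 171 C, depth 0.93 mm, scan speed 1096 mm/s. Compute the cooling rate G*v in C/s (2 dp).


G = (1689-171)/0.93 = 1632.25806452 C/mm
CR = 1632.25806452 * 1096 = 1788954.84 C/s


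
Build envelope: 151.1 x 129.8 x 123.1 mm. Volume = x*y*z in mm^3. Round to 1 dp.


V = 151.1 * 129.8 * 123.1 = 2414333.2 mm^3


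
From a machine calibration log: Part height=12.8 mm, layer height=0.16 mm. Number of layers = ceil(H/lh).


Layers = ceil(12.8/0.16) = 80


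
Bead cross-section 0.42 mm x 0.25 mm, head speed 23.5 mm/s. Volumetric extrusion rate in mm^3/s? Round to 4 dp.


Rate = 0.42 * 0.25 * 23.5 = 2.4675 mm^3/s


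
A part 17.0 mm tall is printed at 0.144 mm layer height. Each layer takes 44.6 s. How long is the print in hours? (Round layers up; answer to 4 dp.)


Layers = ceil(17.0/0.144) = 119
t = 119 * 44.6 / 3600 = 1.4743 hrs


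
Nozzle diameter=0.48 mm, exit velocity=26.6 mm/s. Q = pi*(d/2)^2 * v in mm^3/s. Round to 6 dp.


A = pi*(0.48/2)^2 = 0.18095574 mm^2
Q = 0.18095574 * 26.6 = 4.813423 mm^3/s


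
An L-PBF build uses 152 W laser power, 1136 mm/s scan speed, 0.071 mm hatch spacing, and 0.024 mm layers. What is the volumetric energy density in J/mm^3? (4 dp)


E = 152 / (1136*0.071*0.024) = 78.5228 J/mm^3


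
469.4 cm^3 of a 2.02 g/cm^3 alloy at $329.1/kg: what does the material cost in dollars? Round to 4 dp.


Mass = 469.4*2.02/1000 = 0.948188 kg
Cost = 0.948188 * 329.1 = 312.0487 $


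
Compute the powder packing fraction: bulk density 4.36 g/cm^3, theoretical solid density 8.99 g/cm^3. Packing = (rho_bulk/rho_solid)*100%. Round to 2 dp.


Packing = (4.36/8.99)*100 = 48.5 %


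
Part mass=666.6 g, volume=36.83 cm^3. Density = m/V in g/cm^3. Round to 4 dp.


rho = 666.6 / 36.83 = 18.0994 g/cm^3


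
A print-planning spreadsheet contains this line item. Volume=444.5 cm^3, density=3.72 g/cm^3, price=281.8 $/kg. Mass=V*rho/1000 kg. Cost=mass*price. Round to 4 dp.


Mass = 444.5*3.72/1000 = 1.65354 kg
Cost = 1.65354 * 281.8 = 465.9676 $


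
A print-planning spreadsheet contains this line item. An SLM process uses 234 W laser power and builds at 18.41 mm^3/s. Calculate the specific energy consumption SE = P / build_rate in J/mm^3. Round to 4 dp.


SE = 234 / 18.41 = 12.7105 J/mm^3


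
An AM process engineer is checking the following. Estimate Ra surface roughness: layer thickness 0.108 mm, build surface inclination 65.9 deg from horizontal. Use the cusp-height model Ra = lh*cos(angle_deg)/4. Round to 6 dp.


Ra = 0.108 * cos(65.9) / 4 = 0.011025 mm


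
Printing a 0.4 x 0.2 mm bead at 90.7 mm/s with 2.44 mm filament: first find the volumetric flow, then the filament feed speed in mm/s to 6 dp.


Q = 0.4 * 0.2 * 90.7 = 7.256 mm^3/s
A_fil = pi*(2.44/2)^2 = 4.67594651 mm^2
v_feed = 7.256 / 4.67594651 = 1.551771 mm/s


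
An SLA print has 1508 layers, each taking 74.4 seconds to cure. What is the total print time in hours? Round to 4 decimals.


t = 1508 * 74.4 / 3600 = 31.1653 hrs


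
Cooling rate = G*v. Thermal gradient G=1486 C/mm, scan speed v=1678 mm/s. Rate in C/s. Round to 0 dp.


CR = 1486 * 1678 = 2493508 C/s


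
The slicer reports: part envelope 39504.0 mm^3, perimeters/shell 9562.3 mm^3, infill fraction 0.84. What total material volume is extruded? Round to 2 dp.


V_infill = (39504.0 - 9562.3) * 0.84 = 25151.03
V_total = 9562.3 + 25151.03 = 34713.33 mm^3


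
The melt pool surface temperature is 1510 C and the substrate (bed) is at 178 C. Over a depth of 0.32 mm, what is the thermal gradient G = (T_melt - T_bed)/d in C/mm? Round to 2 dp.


G = (1510-178)/0.32 = 4162.5 C/mm


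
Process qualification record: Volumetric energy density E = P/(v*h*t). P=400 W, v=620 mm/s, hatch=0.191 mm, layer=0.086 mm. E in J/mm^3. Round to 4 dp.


E = 400 / (620*0.191*0.086) = 39.2768 J/mm^3


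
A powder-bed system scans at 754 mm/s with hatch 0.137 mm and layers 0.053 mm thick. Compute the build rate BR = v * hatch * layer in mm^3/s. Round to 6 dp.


Rate = 754 * 0.137 * 0.053 = 5.474794 mm^3/s


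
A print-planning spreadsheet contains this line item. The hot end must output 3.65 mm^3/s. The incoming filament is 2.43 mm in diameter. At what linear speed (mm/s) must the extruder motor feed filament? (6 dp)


A = pi*(2.43/2)^2 = 4.637698
v = 3.65 / 4.637698 = 0.787028 mm/s


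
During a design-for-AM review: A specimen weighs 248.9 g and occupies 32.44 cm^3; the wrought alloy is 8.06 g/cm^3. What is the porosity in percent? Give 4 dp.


rho_part = 248.9 / 32.44 = 7.67262639 g/cm^3
Porosity = (1 - 7.67262639/8.06)*100 = 4.8061 %


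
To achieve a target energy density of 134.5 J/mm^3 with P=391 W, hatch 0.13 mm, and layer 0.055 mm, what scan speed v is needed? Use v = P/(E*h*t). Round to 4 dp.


v = 391 / (134.5*0.13*0.055) = 406.5823 mm/s


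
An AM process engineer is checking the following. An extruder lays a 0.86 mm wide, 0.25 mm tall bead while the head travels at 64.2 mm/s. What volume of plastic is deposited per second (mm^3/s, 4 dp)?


Rate = 0.86 * 0.25 * 64.2 = 13.803 mm^3/s


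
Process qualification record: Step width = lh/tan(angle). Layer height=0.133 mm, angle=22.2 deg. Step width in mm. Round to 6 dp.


step = 0.133 / tan(22.2) = 0.325907 mm


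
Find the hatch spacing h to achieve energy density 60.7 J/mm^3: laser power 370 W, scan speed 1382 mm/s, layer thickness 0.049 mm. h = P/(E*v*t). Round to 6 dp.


h = 370 / (60.7*1382*0.049) = 0.090014 mm


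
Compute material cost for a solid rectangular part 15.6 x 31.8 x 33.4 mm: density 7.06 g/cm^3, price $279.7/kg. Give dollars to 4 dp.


V = 15.6 * 31.8 * 33.4 = 16569.072 mm^3 = 16.569072 cm^3
Mass = 16.569072 * 7.06 / 1000 = 0.11697765 kg
Cost = 0.11697765 * 279.7 = 32.7186 $


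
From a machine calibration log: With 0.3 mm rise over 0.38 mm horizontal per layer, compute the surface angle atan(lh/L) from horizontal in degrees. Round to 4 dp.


angle = atan(0.3/0.38) = 38.2902 degrees


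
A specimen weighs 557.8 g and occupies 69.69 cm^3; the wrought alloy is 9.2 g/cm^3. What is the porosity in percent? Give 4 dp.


rho_part = 557.8 / 69.69 = 8.00401779 g/cm^3
Porosity = (1 - 8.00401779/9.2)*100 = 12.9998 %


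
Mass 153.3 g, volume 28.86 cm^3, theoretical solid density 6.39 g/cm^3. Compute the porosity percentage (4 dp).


rho_part = 153.3 / 28.86 = 5.31185031 g/cm^3
Porosity = (1 - 5.31185031/6.39)*100 = 16.8725 %


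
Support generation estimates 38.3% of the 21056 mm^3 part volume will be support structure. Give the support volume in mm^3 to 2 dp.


V_support = 21056 * 0.383 = 8064.45 mm^3


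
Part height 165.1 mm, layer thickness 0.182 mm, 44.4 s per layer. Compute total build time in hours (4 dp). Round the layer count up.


Layers = ceil(165.1/0.182) = 908
t = 908 * 44.4 / 3600 = 11.1987 hrs


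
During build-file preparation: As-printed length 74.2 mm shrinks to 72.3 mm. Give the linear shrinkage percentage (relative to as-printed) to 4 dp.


Shrinkage = ((74.2-72.3)/74.2)*100 = 2.5606 %


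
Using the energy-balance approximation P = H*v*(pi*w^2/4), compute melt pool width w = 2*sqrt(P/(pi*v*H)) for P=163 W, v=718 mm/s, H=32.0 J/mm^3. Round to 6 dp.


w = 2*sqrt(163/(pi*718*32.0)) = 0.095041 mm


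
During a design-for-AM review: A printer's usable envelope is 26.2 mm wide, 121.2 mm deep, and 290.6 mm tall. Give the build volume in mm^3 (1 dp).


V = 26.2 * 121.2 * 290.6 = 922782.9 mm^3


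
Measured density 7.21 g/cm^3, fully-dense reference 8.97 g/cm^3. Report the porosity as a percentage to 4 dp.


Porosity = (1-7.21/8.97)*100 = 19.621 %


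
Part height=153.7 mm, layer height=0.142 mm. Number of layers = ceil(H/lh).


Layers = ceil(153.7/0.142) = 1083


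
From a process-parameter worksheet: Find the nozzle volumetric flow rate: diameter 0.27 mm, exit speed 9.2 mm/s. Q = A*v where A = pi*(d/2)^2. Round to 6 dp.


A = pi*(0.27/2)^2 = 0.05725553 mm^2
Q = 0.05725553 * 9.2 = 0.526751 mm^3/s


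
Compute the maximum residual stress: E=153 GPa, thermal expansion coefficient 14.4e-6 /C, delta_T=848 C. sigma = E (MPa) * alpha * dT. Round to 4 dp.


sigma = 153*1000 * 14.4e-6 * 848 = 1868.3136 MPa


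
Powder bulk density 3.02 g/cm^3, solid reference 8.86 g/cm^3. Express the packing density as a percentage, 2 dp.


Packing = (3.02/8.86)*100 = 34.09 %


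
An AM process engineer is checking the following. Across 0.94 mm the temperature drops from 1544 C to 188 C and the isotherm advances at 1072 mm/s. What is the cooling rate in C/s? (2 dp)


G = (1544-188)/0.94 = 1442.55319149 C/mm
CR = 1442.55319149 * 1072 = 1546417.02 C/s


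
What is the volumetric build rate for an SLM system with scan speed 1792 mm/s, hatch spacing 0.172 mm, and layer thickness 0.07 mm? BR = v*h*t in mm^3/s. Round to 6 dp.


Rate = 1792 * 0.172 * 0.07 = 21.57568 mm^3/s


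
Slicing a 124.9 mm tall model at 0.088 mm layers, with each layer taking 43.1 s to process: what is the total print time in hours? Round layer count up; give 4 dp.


Layers = ceil(124.9/0.088) = 1420
t = 1420 * 43.1 / 3600 = 17.0006 hrs


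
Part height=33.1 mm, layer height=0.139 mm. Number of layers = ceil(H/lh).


Layers = ceil(33.1/0.139) = 239


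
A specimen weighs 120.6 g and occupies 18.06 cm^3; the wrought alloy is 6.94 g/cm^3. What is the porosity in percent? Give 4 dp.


rho_part = 120.6 / 18.06 = 6.67774086 g/cm^3
Porosity = (1 - 6.67774086/6.94)*100 = 3.779 %


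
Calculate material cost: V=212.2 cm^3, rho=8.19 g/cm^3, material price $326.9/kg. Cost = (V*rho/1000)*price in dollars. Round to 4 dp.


Mass = 212.2*8.19/1000 = 1.737918 kg
Cost = 1.737918 * 326.9 = 568.1254 $


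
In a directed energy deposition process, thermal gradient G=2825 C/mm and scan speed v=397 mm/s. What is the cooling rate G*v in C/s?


CR = 2825 * 397 = 1121525 C/s


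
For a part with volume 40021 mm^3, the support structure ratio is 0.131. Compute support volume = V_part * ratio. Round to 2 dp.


V_support = 40021 * 0.131 = 5242.75 mm^3


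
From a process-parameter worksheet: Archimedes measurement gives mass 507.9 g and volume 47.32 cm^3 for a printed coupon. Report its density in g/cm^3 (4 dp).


rho = 507.9 / 47.32 = 10.7333 g/cm^3


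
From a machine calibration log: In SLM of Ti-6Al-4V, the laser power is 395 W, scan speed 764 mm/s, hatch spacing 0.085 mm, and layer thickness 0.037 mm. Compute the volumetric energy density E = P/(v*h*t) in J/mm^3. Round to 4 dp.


E = 395 / (764*0.085*0.037) = 164.3929 J/mm^3


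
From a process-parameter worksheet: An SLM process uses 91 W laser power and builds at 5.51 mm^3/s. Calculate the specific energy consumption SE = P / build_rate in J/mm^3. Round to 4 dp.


SE = 91 / 5.51 = 16.5154 J/mm^3


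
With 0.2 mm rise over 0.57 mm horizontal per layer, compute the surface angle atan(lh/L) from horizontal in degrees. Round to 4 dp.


angle = atan(0.2/0.57) = 19.3348 degrees


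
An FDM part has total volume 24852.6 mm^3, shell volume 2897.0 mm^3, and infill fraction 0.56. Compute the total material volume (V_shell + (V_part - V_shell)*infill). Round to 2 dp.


V_infill = (24852.6 - 2897.0) * 0.56 = 12295.14
V_total = 2897.0 + 12295.14 = 15192.14 mm^3


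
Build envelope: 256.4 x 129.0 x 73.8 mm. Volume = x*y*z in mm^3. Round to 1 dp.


V = 256.4 * 129.0 * 73.8 = 2440979.3 mm^3


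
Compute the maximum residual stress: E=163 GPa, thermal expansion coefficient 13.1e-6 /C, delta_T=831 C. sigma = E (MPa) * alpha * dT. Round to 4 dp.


sigma = 163*1000 * 13.1e-6 * 831 = 1774.4343 MPa


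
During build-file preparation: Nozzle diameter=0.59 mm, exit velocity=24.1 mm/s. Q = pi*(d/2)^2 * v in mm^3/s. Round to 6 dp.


A = pi*(0.59/2)^2 = 0.2733971 mm^2
Q = 0.2733971 * 24.1 = 6.58887 mm^3/s


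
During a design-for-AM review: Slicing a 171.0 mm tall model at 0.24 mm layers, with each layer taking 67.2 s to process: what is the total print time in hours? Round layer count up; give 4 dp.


Layers = ceil(171.0/0.24) = 713
t = 713 * 67.2 / 3600 = 13.3093 hrs


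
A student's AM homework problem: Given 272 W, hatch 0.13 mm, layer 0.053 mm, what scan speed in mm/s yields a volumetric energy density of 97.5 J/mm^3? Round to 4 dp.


v = 272 / (97.5*0.13*0.053) = 404.8975 mm/s


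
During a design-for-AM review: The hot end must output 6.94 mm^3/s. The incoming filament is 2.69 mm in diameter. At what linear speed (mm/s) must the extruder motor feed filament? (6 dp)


A = pi*(2.69/2)^2 = 5.68322
v = 6.94 / 5.68322 = 1.221139 mm/s


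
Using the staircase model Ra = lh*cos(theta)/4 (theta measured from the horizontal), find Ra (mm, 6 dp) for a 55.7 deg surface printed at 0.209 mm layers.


Ra = 0.209 * cos(55.7) / 4 = 0.029444 mm


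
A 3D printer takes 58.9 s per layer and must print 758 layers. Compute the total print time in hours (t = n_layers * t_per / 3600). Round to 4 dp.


t = 758 * 58.9 / 3600 = 12.4017 hrs


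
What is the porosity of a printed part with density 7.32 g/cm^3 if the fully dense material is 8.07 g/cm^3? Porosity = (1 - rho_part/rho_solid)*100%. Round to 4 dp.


Porosity = (1-7.32/8.07)*100 = 9.2937 %


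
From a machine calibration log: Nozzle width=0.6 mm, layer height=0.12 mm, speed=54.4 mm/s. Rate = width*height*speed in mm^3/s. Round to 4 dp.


Rate = 0.6 * 0.12 * 54.4 = 3.9168 mm^3/s


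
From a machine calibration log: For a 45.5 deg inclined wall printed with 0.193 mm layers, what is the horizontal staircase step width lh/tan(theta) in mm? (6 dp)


step = 0.193 / tan(45.5) = 0.189661 mm


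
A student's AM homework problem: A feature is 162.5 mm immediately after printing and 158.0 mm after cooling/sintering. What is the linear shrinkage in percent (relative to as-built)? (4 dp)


Shrinkage = ((162.5-158.0)/162.5)*100 = 2.7692 %


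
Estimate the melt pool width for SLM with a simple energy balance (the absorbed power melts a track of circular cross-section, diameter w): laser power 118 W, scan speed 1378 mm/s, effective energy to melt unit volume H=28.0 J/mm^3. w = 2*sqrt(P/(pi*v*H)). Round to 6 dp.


w = 2*sqrt(118/(pi*1378*28.0)) = 0.062401 mm


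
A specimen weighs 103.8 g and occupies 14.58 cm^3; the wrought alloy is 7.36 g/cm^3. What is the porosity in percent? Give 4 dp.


rho_part = 103.8 / 14.58 = 7.11934156 g/cm^3
Porosity = (1 - 7.11934156/7.36)*100 = 3.2698 %


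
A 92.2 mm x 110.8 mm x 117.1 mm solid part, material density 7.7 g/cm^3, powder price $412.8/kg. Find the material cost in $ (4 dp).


V = 92.2 * 110.8 * 117.1 = 1196265.496 mm^3 = 1196.265496 cm^3
Mass = 1196.265496 * 7.7 / 1000 = 9.21124432 kg
Cost = 9.21124432 * 412.8 = 3802.4017 $


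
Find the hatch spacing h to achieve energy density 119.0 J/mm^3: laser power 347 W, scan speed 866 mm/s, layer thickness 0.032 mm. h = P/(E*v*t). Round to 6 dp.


h = 347 / (119.0*866*0.032) = 0.105224 mm


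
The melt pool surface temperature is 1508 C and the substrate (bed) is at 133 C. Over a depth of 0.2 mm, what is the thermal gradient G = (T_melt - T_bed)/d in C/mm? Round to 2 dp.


G = (1508-133)/0.2 = 6875.0 C/mm


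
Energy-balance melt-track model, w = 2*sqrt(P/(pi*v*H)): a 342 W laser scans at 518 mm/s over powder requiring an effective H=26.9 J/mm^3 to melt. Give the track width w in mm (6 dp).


w = 2*sqrt(342/(pi*518*26.9)) = 0.176778 mm


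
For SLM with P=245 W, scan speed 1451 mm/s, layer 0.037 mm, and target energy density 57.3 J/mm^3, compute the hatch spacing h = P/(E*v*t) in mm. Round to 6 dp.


h = 245 / (57.3*1451*0.037) = 0.079642 mm


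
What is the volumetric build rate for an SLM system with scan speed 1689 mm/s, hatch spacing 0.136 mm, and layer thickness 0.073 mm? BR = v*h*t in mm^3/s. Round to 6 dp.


Rate = 1689 * 0.136 * 0.073 = 16.768392 mm^3/s


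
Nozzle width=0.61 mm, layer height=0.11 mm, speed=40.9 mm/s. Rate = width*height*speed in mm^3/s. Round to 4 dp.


Rate = 0.61 * 0.11 * 40.9 = 2.7444 mm^3/s


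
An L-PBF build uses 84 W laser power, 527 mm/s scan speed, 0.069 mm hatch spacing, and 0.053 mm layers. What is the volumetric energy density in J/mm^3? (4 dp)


E = 84 / (527*0.069*0.053) = 43.5857 J/mm^3


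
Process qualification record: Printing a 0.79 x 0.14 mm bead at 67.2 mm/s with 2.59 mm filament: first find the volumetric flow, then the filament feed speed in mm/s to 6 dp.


Q = 0.79 * 0.14 * 67.2 = 7.43232 mm^3/s
A_fil = pi*(2.59/2)^2 = 5.26852942 mm^2
v_feed = 7.43232 / 5.26852942 = 1.410701 mm/s


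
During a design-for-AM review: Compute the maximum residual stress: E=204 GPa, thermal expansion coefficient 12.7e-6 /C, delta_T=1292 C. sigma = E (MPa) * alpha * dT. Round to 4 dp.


sigma = 204*1000 * 12.7e-6 * 1292 = 3347.3136 MPa


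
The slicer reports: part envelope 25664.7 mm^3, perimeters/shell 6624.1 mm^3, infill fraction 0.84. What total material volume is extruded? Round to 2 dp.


V_infill = (25664.7 - 6624.1) * 0.84 = 15994.1
V_total = 6624.1 + 15994.1 = 22618.2 mm^3


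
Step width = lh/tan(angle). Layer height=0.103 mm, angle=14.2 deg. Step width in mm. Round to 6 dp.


step = 0.103 / tan(14.2) = 0.407052 mm


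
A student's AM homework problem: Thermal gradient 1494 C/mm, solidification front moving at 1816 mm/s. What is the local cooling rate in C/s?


CR = 1494 * 1816 = 2713104 C/s


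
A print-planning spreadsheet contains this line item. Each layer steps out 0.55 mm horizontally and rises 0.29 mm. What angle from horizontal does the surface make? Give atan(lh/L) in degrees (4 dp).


angle = atan(0.29/0.55) = 27.8015 degrees


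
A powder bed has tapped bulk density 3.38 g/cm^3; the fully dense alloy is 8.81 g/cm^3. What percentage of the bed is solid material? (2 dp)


Packing = (3.38/8.81)*100 = 38.37 %


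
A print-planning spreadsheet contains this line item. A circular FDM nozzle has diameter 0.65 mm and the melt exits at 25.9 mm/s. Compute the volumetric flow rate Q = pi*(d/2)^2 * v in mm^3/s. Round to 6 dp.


A = pi*(0.65/2)^2 = 0.33183072 mm^2
Q = 0.33183072 * 25.9 = 8.594416 mm^3/s


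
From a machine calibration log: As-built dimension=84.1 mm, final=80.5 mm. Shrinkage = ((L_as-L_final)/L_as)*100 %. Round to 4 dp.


Shrinkage = ((84.1-80.5)/84.1)*100 = 4.2806 %


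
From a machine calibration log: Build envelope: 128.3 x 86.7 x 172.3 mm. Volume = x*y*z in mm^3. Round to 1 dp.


V = 128.3 * 86.7 * 172.3 = 1916598.0 mm^3


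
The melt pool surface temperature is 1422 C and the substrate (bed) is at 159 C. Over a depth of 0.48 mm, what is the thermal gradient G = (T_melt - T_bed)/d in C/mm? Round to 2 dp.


G = (1422-159)/0.48 = 2631.25 C/mm


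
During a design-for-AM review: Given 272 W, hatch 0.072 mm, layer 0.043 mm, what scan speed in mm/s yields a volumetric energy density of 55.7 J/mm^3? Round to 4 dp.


v = 272 / (55.7*0.072*0.043) = 1577.2944 mm/s


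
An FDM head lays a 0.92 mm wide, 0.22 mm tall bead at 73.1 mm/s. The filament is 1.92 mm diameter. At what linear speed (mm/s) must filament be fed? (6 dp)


Q = 0.92 * 0.22 * 73.1 = 14.79544 mm^3/s
A_fil = pi*(1.92/2)^2 = 2.89529179 mm^2
v_feed = 14.79544 / 2.89529179 = 5.110172 mm/s


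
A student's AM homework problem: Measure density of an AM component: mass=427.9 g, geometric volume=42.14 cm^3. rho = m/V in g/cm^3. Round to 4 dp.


rho = 427.9 / 42.14 = 10.1542 g/cm^3


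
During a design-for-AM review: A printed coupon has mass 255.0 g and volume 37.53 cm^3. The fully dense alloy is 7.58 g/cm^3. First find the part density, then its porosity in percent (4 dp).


rho_part = 255.0 / 37.53 = 6.79456435 g/cm^3
Porosity = (1 - 6.79456435/7.58)*100 = 10.3619 %


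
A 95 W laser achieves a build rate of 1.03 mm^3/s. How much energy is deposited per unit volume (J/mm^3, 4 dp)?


SE = 95 / 1.03 = 92.233 J/mm^3


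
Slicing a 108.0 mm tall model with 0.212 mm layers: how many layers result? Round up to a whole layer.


Layers = ceil(108.0/0.212) = 510


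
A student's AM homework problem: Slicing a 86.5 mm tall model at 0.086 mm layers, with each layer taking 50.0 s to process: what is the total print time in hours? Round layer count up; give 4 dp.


Layers = ceil(86.5/0.086) = 1006
t = 1006 * 50.0 / 3600 = 13.9722 hrs


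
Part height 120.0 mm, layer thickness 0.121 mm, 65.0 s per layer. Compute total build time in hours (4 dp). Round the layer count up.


Layers = ceil(120.0/0.121) = 992
t = 992 * 65.0 / 3600 = 17.9111 hrs


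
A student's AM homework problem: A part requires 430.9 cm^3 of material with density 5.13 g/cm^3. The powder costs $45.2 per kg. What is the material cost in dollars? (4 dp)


Mass = 430.9*5.13/1000 = 2.210517 kg
Cost = 2.210517 * 45.2 = 99.9154 $


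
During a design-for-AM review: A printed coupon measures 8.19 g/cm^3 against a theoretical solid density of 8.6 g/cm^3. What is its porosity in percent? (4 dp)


Porosity = (1-8.19/8.6)*100 = 4.7674 %


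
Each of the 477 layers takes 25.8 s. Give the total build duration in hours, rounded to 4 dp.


t = 477 * 25.8 / 3600 = 3.4185 hrs


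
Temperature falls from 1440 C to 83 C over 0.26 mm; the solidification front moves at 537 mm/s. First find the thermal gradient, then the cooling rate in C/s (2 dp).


G = (1440-83)/0.26 = 5219.23076923 C/mm
CR = 5219.23076923 * 537 = 2802726.92 C/s


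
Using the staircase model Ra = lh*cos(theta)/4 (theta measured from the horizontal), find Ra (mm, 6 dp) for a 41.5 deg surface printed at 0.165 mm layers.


Ra = 0.165 * cos(41.5) / 4 = 0.030894 mm


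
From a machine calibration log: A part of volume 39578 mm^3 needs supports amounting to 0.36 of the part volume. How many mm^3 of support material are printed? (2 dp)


V_support = 39578 * 0.36 = 14248.08 mm^3


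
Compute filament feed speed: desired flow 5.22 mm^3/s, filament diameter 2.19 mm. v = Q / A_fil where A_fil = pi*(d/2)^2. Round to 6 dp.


A = pi*(2.19/2)^2 = 3.766848
v = 5.22 / 3.766848 = 1.385774 mm/s


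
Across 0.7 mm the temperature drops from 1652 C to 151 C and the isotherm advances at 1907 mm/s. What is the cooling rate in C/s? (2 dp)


G = (1652-151)/0.7 = 2144.28571429 C/mm
CR = 2144.28571429 * 1907 = 4089152.86 C/s


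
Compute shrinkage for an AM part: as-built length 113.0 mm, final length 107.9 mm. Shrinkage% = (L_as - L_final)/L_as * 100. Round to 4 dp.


Shrinkage = ((113.0-107.9)/113.0)*100 = 4.5133 %


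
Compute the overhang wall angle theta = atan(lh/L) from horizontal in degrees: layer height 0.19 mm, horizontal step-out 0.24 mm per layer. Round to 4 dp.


angle = atan(0.19/0.24) = 38.3675 degrees


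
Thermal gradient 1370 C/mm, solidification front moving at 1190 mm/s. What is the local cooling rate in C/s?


CR = 1370 * 1190 = 1630300 C/s


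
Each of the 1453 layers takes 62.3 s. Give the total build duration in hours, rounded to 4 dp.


t = 1453 * 62.3 / 3600 = 25.145 hrs


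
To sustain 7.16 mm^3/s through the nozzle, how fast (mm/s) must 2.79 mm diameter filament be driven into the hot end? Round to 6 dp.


A = pi*(2.79/2)^2 = 6.113618
v = 7.16 / 6.113618 = 1.171156 mm/s


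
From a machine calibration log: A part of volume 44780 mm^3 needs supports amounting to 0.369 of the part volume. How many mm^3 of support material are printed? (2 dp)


V_support = 44780 * 0.369 = 16523.82 mm^3


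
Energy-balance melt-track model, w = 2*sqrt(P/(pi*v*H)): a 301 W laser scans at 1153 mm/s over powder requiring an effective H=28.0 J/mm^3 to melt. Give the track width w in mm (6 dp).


w = 2*sqrt(301/(pi*1153*28.0)) = 0.108954 mm


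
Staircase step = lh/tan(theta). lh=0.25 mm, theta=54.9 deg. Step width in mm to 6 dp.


step = 0.25 / tan(54.9) = 0.175703 mm


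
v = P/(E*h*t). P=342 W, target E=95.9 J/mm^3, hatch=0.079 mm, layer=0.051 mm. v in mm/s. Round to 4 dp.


v = 342 / (95.9*0.079*0.051) = 885.1365 mm/s


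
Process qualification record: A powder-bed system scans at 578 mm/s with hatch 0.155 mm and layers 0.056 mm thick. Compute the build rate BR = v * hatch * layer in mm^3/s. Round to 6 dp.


Rate = 578 * 0.155 * 0.056 = 5.01704 mm^3/s


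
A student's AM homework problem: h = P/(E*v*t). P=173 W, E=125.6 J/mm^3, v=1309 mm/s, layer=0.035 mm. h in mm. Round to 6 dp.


h = 173 / (125.6*1309*0.035) = 0.030064 mm


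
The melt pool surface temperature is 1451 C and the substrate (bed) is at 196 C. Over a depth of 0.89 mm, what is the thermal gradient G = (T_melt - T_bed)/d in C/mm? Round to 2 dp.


G = (1451-196)/0.89 = 1410.11 C/mm


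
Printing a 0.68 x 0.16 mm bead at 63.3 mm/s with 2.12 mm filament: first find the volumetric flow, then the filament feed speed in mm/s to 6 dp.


Q = 0.68 * 0.16 * 63.3 = 6.88704 mm^3/s
A_fil = pi*(2.12/2)^2 = 3.52989351 mm^2
v_feed = 6.88704 / 3.52989351 = 1.951062 mm/s


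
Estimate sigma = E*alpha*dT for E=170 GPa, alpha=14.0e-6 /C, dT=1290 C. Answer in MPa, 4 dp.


sigma = 170*1000 * 14.0e-6 * 1290 = 3070.2 MPa


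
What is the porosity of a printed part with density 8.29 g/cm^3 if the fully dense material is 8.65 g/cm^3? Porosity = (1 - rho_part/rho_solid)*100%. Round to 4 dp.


Porosity = (1-8.29/8.65)*100 = 4.1618 %
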